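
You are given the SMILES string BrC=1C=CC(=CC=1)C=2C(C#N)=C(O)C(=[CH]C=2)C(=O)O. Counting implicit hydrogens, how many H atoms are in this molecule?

8

Walk through each heavy atom and fill implicit hydrogens from standard valence (C 4, N 3, O 2, S 2, halogen 1):
  atom 1: Br (halogen, monovalent) → 0 H
  atom 2: C, bond orders sum to 4 (valence 4) → 0 H
  atom 3: C, bond orders sum to 3 (valence 4) → 1 H
  atom 4: C, bond orders sum to 3 (valence 4) → 1 H
  atom 5: C, bond orders sum to 4 (valence 4) → 0 H
  atom 6: C, bond orders sum to 3 (valence 4) → 1 H
  atom 7: C, bond orders sum to 3 (valence 4) → 1 H
  atom 8: C, bond orders sum to 4 (valence 4) → 0 H
  atom 9: C, bond orders sum to 4 (valence 4) → 0 H
  atom 10: C, bond orders sum to 4 (valence 4) → 0 H
  atom 11: N, bond orders sum to 3 (valence 3) → 0 H
  atom 12: C, bond orders sum to 4 (valence 4) → 0 H
  atom 13: O, bond orders sum to 1 (valence 2) → 1 H
  atom 14: C, bond orders sum to 4 (valence 4) → 0 H
  atom 15: C with explicit H count 1
  atom 16: C, bond orders sum to 3 (valence 4) → 1 H
  atom 17: C, bond orders sum to 4 (valence 4) → 0 H
  atom 18: O, bond orders sum to 2 (valence 2) → 0 H
  atom 19: O, bond orders sum to 1 (valence 2) → 1 H
Total hydrogens: 8.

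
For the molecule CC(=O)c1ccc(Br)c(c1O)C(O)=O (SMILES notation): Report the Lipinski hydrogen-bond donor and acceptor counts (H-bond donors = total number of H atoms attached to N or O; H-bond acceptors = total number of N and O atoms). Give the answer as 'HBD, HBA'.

Donors: find every N or O and count the H atoms it carries.
  atom 3 (O): bond orders sum to 2 → 0 H
  atom 11 (O): bond orders sum to 1 → 1 H
  atom 13 (O): bond orders sum to 1 → 1 H
  atom 14 (O): bond orders sum to 2 → 0 H
Lipinski HBD = 2.
Acceptors: N atoms = 0, O atoms = 4 → HBA = 4.

2, 4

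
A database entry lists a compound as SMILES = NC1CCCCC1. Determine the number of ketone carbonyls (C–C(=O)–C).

Scan the SMILES for the ketone motif — none present.
Groups that are present: 1 primary amine.

0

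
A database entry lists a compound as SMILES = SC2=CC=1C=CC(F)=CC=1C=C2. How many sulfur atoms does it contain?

Scan the SMILES for S atoms (remember two-letter symbols like Cl and Br are single atoms).
Sulfur count: 1.

1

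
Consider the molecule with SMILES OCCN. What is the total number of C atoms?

Count every carbon token in the SMILES (each C, including those in ring-closure positions and inside branches).
Carbon count: 2.

2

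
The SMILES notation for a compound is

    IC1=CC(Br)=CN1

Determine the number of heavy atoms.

Every atom symbol written in the SMILES (organic subset) is one heavy atom; implicit H are not written.
Heavy atoms by element → Br:1, C:4, I:1, N:1.
Total: 7.

7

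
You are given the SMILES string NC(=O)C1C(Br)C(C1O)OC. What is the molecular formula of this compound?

C6H10BrNO3

Walk through each heavy atom and fill implicit hydrogens from standard valence (C 4, N 3, O 2, S 2, halogen 1):
  atom 1: N, bond orders sum to 1 (valence 3) → 2 H
  atom 2: C, bond orders sum to 4 (valence 4) → 0 H
  atom 3: O, bond orders sum to 2 (valence 2) → 0 H
  atom 4: C, bond orders sum to 3 (valence 4) → 1 H
  atom 5: C, bond orders sum to 3 (valence 4) → 1 H
  atom 6: Br (halogen, monovalent) → 0 H
  atom 7: C, bond orders sum to 3 (valence 4) → 1 H
  atom 8: C, bond orders sum to 3 (valence 4) → 1 H
  atom 9: O, bond orders sum to 1 (valence 2) → 1 H
  atom 10: O, bond orders sum to 2 (valence 2) → 0 H
  atom 11: C, bond orders sum to 1 (valence 4) → 3 H
Totals → C:6, H:10, Br:1, N:1, O:3.
In Hill order: C6H10BrNO3.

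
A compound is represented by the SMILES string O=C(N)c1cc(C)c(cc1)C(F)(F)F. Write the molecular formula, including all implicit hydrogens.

Walk through each heavy atom and fill implicit hydrogens from standard valence (C 4, N 3, O 2, S 2, halogen 1); for lowercase aromatic atoms, an aromatic c carries 1 H when it has two neighbours and 0 H with three, and aromatic n carries 0 H:
  atom 1: O, bond orders sum to 2 (valence 2) → 0 H
  atom 2: C, bond orders sum to 4 (valence 4) → 0 H
  atom 3: N, bond orders sum to 1 (valence 3) → 2 H
  atom 4: aromatic c, 3 neighbours → 0 H
  atom 5: aromatic c, 2 neighbours → 1 H
  atom 6: aromatic c, 3 neighbours → 0 H
  atom 7: C, bond orders sum to 1 (valence 4) → 3 H
  atom 8: aromatic c, 3 neighbours → 0 H
  atom 9: aromatic c, 2 neighbours → 1 H
  atom 10: aromatic c, 2 neighbours → 1 H
  atom 11: C, bond orders sum to 4 (valence 4) → 0 H
  atom 12: F (halogen, monovalent) → 0 H
  atom 13: F (halogen, monovalent) → 0 H
  atom 14: F (halogen, monovalent) → 0 H
Totals → C:9, H:8, F:3, N:1, O:1.

C9H8F3NO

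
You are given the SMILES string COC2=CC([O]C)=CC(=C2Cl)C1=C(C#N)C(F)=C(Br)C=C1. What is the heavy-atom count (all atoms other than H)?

21

Every atom symbol written in the SMILES (organic subset) is one heavy atom; implicit H are not written.
Heavy atoms by element → Br:1, C:15, Cl:1, F:1, N:1, O:2.
Total: 21.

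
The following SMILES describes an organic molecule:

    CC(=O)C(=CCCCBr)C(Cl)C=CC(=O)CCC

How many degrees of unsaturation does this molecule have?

Degree of unsaturation = (number of rings) + (number of π bonds).
Ring closures in the SMILES: 0.
π bonds: 4 double bonds (each 1 DoU) → 4 DoU from unsaturation.
Total DoU = 0 + 4 = 4.

4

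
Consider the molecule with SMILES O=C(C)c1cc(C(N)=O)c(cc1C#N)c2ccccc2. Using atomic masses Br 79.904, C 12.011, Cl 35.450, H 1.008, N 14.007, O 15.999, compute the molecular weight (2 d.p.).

First, the molecular formula is C16H12N2O2 (counting implicit H from valence).
  C: 16 × 12.011 = 192.176
  H: 12 × 1.008 = 12.096
  N: 2 × 14.007 = 28.014
  O: 2 × 15.999 = 31.998
Sum: 16×12.011 + 12×1.008 + 2×14.007 + 2×15.999 = 264.284 → 264.28 g/mol.

264.28 g/mol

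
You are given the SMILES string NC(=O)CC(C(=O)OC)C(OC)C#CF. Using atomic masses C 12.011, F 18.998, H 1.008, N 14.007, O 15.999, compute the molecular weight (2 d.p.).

217.20 g/mol

First, the molecular formula is C9H12FNO4 (counting implicit H from valence).
  C: 9 × 12.011 = 108.099
  F: 1 × 18.998 = 18.998
  H: 12 × 1.008 = 12.096
  N: 1 × 14.007 = 14.007
  O: 4 × 15.999 = 63.996
Sum: 9×12.011 + 1×18.998 + 12×1.008 + 1×14.007 + 4×15.999 = 217.196 → 217.20 g/mol.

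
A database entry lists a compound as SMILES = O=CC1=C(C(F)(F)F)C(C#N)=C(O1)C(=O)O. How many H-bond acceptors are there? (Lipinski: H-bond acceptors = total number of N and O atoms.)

N atoms: 1; O atoms: 4.
Lipinski HBA = 1 + 4 = 5.

5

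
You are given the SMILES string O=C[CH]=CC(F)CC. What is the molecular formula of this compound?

Walk through each heavy atom and fill implicit hydrogens from standard valence (C 4, N 3, O 2, S 2, halogen 1):
  atom 1: O, bond orders sum to 2 (valence 2) → 0 H
  atom 2: C, bond orders sum to 3 (valence 4) → 1 H
  atom 3: C with explicit H count 1
  atom 4: C, bond orders sum to 3 (valence 4) → 1 H
  atom 5: C, bond orders sum to 3 (valence 4) → 1 H
  atom 6: F (halogen, monovalent) → 0 H
  atom 7: C, bond orders sum to 2 (valence 4) → 2 H
  atom 8: C, bond orders sum to 1 (valence 4) → 3 H
Totals → C:6, H:9, F:1, O:1.
In Hill order: C6H9FO.

C6H9FO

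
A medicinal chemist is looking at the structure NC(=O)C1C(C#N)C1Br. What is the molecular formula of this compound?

Walk through each heavy atom and fill implicit hydrogens from standard valence (C 4, N 3, O 2, S 2, halogen 1):
  atom 1: N, bond orders sum to 1 (valence 3) → 2 H
  atom 2: C, bond orders sum to 4 (valence 4) → 0 H
  atom 3: O, bond orders sum to 2 (valence 2) → 0 H
  atom 4: C, bond orders sum to 3 (valence 4) → 1 H
  atom 5: C, bond orders sum to 3 (valence 4) → 1 H
  atom 6: C, bond orders sum to 4 (valence 4) → 0 H
  atom 7: N, bond orders sum to 3 (valence 3) → 0 H
  atom 8: C, bond orders sum to 3 (valence 4) → 1 H
  atom 9: Br (halogen, monovalent) → 0 H
Totals → C:5, H:5, Br:1, N:2, O:1.

C5H5BrN2O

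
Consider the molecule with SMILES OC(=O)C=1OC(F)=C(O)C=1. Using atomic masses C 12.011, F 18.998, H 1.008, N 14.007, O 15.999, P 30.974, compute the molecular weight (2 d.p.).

First, the molecular formula is C5H3FO4 (counting implicit H from valence).
  C: 5 × 12.011 = 60.055
  F: 1 × 18.998 = 18.998
  H: 3 × 1.008 = 3.024
  O: 4 × 15.999 = 63.996
Sum: 5×12.011 + 1×18.998 + 3×1.008 + 4×15.999 = 146.073 → 146.07 g/mol.

146.07 g/mol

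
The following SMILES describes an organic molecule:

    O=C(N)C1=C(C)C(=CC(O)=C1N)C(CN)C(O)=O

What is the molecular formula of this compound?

Walk through each heavy atom and fill implicit hydrogens from standard valence (C 4, N 3, O 2, S 2, halogen 1):
  atom 1: O, bond orders sum to 2 (valence 2) → 0 H
  atom 2: C, bond orders sum to 4 (valence 4) → 0 H
  atom 3: N, bond orders sum to 1 (valence 3) → 2 H
  atom 4: C, bond orders sum to 4 (valence 4) → 0 H
  atom 5: C, bond orders sum to 4 (valence 4) → 0 H
  atom 6: C, bond orders sum to 1 (valence 4) → 3 H
  atom 7: C, bond orders sum to 4 (valence 4) → 0 H
  atom 8: C, bond orders sum to 3 (valence 4) → 1 H
  atom 9: C, bond orders sum to 4 (valence 4) → 0 H
  atom 10: O, bond orders sum to 1 (valence 2) → 1 H
  atom 11: C, bond orders sum to 4 (valence 4) → 0 H
  atom 12: N, bond orders sum to 1 (valence 3) → 2 H
  atom 13: C, bond orders sum to 3 (valence 4) → 1 H
  atom 14: C, bond orders sum to 2 (valence 4) → 2 H
  atom 15: N, bond orders sum to 1 (valence 3) → 2 H
  atom 16: C, bond orders sum to 4 (valence 4) → 0 H
  atom 17: O, bond orders sum to 1 (valence 2) → 1 H
  atom 18: O, bond orders sum to 2 (valence 2) → 0 H
Totals → C:11, H:15, N:3, O:4.

C11H15N3O4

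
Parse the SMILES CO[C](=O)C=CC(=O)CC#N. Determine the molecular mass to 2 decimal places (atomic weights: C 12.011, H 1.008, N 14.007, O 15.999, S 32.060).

First, the molecular formula is C7H7NO3 (counting implicit H from valence).
  C: 7 × 12.011 = 84.077
  H: 7 × 1.008 = 7.056
  N: 1 × 14.007 = 14.007
  O: 3 × 15.999 = 47.997
Sum: 7×12.011 + 7×1.008 + 1×14.007 + 3×15.999 = 153.137 → 153.14 g/mol.

153.14 g/mol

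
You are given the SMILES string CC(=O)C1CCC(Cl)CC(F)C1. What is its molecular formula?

Walk through each heavy atom and fill implicit hydrogens from standard valence (C 4, N 3, O 2, S 2, halogen 1):
  atom 1: C, bond orders sum to 1 (valence 4) → 3 H
  atom 2: C, bond orders sum to 4 (valence 4) → 0 H
  atom 3: O, bond orders sum to 2 (valence 2) → 0 H
  atom 4: C, bond orders sum to 3 (valence 4) → 1 H
  atom 5: C, bond orders sum to 2 (valence 4) → 2 H
  atom 6: C, bond orders sum to 2 (valence 4) → 2 H
  atom 7: C, bond orders sum to 3 (valence 4) → 1 H
  atom 8: Cl (halogen, monovalent) → 0 H
  atom 9: C, bond orders sum to 2 (valence 4) → 2 H
  atom 10: C, bond orders sum to 3 (valence 4) → 1 H
  atom 11: F (halogen, monovalent) → 0 H
  atom 12: C, bond orders sum to 2 (valence 4) → 2 H
Totals → C:9, H:14, Cl:1, F:1, O:1.

C9H14ClFO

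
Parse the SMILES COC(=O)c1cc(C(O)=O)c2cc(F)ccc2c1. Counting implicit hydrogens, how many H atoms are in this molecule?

Walk through each heavy atom and fill implicit hydrogens from standard valence (C 4, N 3, O 2, S 2, halogen 1); for lowercase aromatic atoms, an aromatic c carries 1 H when it has two neighbours and 0 H with three, and aromatic n carries 0 H:
  atom 1: C, bond orders sum to 1 (valence 4) → 3 H
  atom 2: O, bond orders sum to 2 (valence 2) → 0 H
  atom 3: C, bond orders sum to 4 (valence 4) → 0 H
  atom 4: O, bond orders sum to 2 (valence 2) → 0 H
  atom 5: aromatic c, 3 neighbours → 0 H
  atom 6: aromatic c, 2 neighbours → 1 H
  atom 7: aromatic c, 3 neighbours → 0 H
  atom 8: C, bond orders sum to 4 (valence 4) → 0 H
  atom 9: O, bond orders sum to 1 (valence 2) → 1 H
  atom 10: O, bond orders sum to 2 (valence 2) → 0 H
  atom 11: aromatic c, 3 neighbours → 0 H
  atom 12: aromatic c, 2 neighbours → 1 H
  atom 13: aromatic c, 3 neighbours → 0 H
  atom 14: F (halogen, monovalent) → 0 H
  atom 15: aromatic c, 2 neighbours → 1 H
  atom 16: aromatic c, 2 neighbours → 1 H
  atom 17: aromatic c, 3 neighbours → 0 H
  atom 18: aromatic c, 2 neighbours → 1 H
Total hydrogens: 9.

9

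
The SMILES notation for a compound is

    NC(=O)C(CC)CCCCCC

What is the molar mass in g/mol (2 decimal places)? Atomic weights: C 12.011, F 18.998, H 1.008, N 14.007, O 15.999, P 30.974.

171.28 g/mol

First, the molecular formula is C10H21NO (counting implicit H from valence).
  C: 10 × 12.011 = 120.110
  H: 21 × 1.008 = 21.168
  N: 1 × 14.007 = 14.007
  O: 1 × 15.999 = 15.999
Sum: 10×12.011 + 21×1.008 + 1×14.007 + 1×15.999 = 171.284 → 171.28 g/mol.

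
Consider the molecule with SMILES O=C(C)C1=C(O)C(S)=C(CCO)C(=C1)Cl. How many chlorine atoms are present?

1

Scan the SMILES for Cl atoms (remember two-letter symbols like Cl and Br are single atoms).
Chlorine count: 1.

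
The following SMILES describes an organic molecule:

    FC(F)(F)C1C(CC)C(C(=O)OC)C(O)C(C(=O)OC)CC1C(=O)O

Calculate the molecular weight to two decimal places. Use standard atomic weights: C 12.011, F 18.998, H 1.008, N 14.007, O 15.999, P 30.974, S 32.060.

370.32 g/mol

First, the molecular formula is C15H21F3O7 (counting implicit H from valence).
  C: 15 × 12.011 = 180.165
  F: 3 × 18.998 = 56.994
  H: 21 × 1.008 = 21.168
  O: 7 × 15.999 = 111.993
Sum: 15×12.011 + 3×18.998 + 21×1.008 + 7×15.999 = 370.320 → 370.32 g/mol.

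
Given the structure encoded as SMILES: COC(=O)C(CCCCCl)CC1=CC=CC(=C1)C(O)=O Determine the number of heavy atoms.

20

Every atom symbol written in the SMILES (organic subset) is one heavy atom; implicit H are not written.
Heavy atoms by element → C:15, Cl:1, O:4.
Total: 20.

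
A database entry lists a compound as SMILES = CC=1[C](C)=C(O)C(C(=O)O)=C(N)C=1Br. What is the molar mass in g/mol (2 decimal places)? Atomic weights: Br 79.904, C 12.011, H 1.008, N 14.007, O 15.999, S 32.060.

260.09 g/mol

First, the molecular formula is C9H10BrNO3 (counting implicit H from valence).
  Br: 1 × 79.904 = 79.904
  C: 9 × 12.011 = 108.099
  H: 10 × 1.008 = 10.080
  N: 1 × 14.007 = 14.007
  O: 3 × 15.999 = 47.997
Sum: 1×79.904 + 9×12.011 + 10×1.008 + 1×14.007 + 3×15.999 = 260.087 → 260.09 g/mol.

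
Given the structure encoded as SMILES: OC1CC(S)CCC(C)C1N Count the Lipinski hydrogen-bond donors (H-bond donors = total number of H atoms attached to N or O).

3

Donors: find every N or O and count the H atoms it carries.
  atom 1 (O): bond orders sum to 1 → 1 H
  atom 11 (N): bond orders sum to 1 → 2 H
Lipinski HBD = 3.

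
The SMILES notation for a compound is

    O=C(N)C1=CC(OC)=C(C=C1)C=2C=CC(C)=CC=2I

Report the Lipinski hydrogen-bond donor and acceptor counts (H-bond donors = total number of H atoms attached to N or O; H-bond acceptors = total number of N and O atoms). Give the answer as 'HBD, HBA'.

Donors: find every N or O and count the H atoms it carries.
  atom 1 (O): bond orders sum to 2 → 0 H
  atom 3 (N): bond orders sum to 1 → 2 H
  atom 7 (O): bond orders sum to 2 → 0 H
Lipinski HBD = 2.
Acceptors: N atoms = 1, O atoms = 2 → HBA = 3.

2, 3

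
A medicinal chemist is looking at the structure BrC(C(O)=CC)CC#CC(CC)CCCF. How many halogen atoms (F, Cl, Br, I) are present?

2

Halogen atoms appear at heavy-atom positions 1, 16 (1×Br, 1×F).
Other groups present: 1 alkene, 1 alkyne, 1 hydroxyl.
Halogen count: 2.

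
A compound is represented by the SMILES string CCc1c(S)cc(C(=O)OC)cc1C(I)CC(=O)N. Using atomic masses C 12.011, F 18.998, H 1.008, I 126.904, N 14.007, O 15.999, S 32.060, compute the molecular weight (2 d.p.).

First, the molecular formula is C13H16INO3S (counting implicit H from valence).
  C: 13 × 12.011 = 156.143
  H: 16 × 1.008 = 16.128
  I: 1 × 126.904 = 126.904
  N: 1 × 14.007 = 14.007
  O: 3 × 15.999 = 47.997
  S: 1 × 32.060 = 32.060
Sum: 13×12.011 + 16×1.008 + 1×126.904 + 1×14.007 + 3×15.999 + 1×32.060 = 393.239 → 393.24 g/mol.

393.24 g/mol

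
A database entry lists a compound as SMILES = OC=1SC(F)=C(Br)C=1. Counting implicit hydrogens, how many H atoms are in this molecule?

Walk through each heavy atom and fill implicit hydrogens from standard valence (C 4, N 3, O 2, S 2, halogen 1):
  atom 1: O, bond orders sum to 1 (valence 2) → 1 H
  atom 2: C, bond orders sum to 4 (valence 4) → 0 H
  atom 3: S, bond orders sum to 2 (valence 2) → 0 H
  atom 4: C, bond orders sum to 4 (valence 4) → 0 H
  atom 5: F (halogen, monovalent) → 0 H
  atom 6: C, bond orders sum to 4 (valence 4) → 0 H
  atom 7: Br (halogen, monovalent) → 0 H
  atom 8: C, bond orders sum to 3 (valence 4) → 1 H
Total hydrogens: 2.

2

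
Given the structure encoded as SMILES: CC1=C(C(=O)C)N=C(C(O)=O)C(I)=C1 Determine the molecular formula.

Walk through each heavy atom and fill implicit hydrogens from standard valence (C 4, N 3, O 2, S 2, halogen 1):
  atom 1: C, bond orders sum to 1 (valence 4) → 3 H
  atom 2: C, bond orders sum to 4 (valence 4) → 0 H
  atom 3: C, bond orders sum to 4 (valence 4) → 0 H
  atom 4: C, bond orders sum to 4 (valence 4) → 0 H
  atom 5: O, bond orders sum to 2 (valence 2) → 0 H
  atom 6: C, bond orders sum to 1 (valence 4) → 3 H
  atom 7: N, bond orders sum to 3 (valence 3) → 0 H
  atom 8: C, bond orders sum to 4 (valence 4) → 0 H
  atom 9: C, bond orders sum to 4 (valence 4) → 0 H
  atom 10: O, bond orders sum to 1 (valence 2) → 1 H
  atom 11: O, bond orders sum to 2 (valence 2) → 0 H
  atom 12: C, bond orders sum to 4 (valence 4) → 0 H
  atom 13: I (halogen, monovalent) → 0 H
  atom 14: C, bond orders sum to 3 (valence 4) → 1 H
Totals → C:9, H:8, I:1, N:1, O:3.
In Hill order: C9H8INO3.

C9H8INO3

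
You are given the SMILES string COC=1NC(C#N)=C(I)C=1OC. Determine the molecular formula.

Walk through each heavy atom and fill implicit hydrogens from standard valence (C 4, N 3, O 2, S 2, halogen 1):
  atom 1: C, bond orders sum to 1 (valence 4) → 3 H
  atom 2: O, bond orders sum to 2 (valence 2) → 0 H
  atom 3: C, bond orders sum to 4 (valence 4) → 0 H
  atom 4: N, bond orders sum to 2 (valence 3) → 1 H
  atom 5: C, bond orders sum to 4 (valence 4) → 0 H
  atom 6: C, bond orders sum to 4 (valence 4) → 0 H
  atom 7: N, bond orders sum to 3 (valence 3) → 0 H
  atom 8: C, bond orders sum to 4 (valence 4) → 0 H
  atom 9: I (halogen, monovalent) → 0 H
  atom 10: C, bond orders sum to 4 (valence 4) → 0 H
  atom 11: O, bond orders sum to 2 (valence 2) → 0 H
  atom 12: C, bond orders sum to 1 (valence 4) → 3 H
Totals → C:7, H:7, I:1, N:2, O:2.

C7H7IN2O2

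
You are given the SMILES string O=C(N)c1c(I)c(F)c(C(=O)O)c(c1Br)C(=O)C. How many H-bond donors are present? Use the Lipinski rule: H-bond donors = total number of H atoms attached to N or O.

Donors: find every N or O and count the H atoms it carries.
  atom 1 (O): bond orders sum to 2 → 0 H
  atom 3 (N): bond orders sum to 1 → 2 H
  atom 11 (O): bond orders sum to 2 → 0 H
  atom 12 (O): bond orders sum to 1 → 1 H
  atom 17 (O): bond orders sum to 2 → 0 H
Lipinski HBD = 3.

3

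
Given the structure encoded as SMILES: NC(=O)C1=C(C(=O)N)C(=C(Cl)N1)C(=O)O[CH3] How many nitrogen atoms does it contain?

3

Scan the SMILES for N atoms (remember two-letter symbols like Cl and Br are single atoms).
Nitrogen count: 3.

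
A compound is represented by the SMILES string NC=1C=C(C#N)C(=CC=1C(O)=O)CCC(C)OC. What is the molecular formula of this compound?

Walk through each heavy atom and fill implicit hydrogens from standard valence (C 4, N 3, O 2, S 2, halogen 1):
  atom 1: N, bond orders sum to 1 (valence 3) → 2 H
  atom 2: C, bond orders sum to 4 (valence 4) → 0 H
  atom 3: C, bond orders sum to 3 (valence 4) → 1 H
  atom 4: C, bond orders sum to 4 (valence 4) → 0 H
  atom 5: C, bond orders sum to 4 (valence 4) → 0 H
  atom 6: N, bond orders sum to 3 (valence 3) → 0 H
  atom 7: C, bond orders sum to 4 (valence 4) → 0 H
  atom 8: C, bond orders sum to 3 (valence 4) → 1 H
  atom 9: C, bond orders sum to 4 (valence 4) → 0 H
  atom 10: C, bond orders sum to 4 (valence 4) → 0 H
  atom 11: O, bond orders sum to 1 (valence 2) → 1 H
  atom 12: O, bond orders sum to 2 (valence 2) → 0 H
  atom 13: C, bond orders sum to 2 (valence 4) → 2 H
  atom 14: C, bond orders sum to 2 (valence 4) → 2 H
  atom 15: C, bond orders sum to 3 (valence 4) → 1 H
  atom 16: C, bond orders sum to 1 (valence 4) → 3 H
  atom 17: O, bond orders sum to 2 (valence 2) → 0 H
  atom 18: C, bond orders sum to 1 (valence 4) → 3 H
Totals → C:13, H:16, N:2, O:3.

C13H16N2O3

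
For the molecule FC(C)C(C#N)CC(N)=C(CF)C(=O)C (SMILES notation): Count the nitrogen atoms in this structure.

2

Scan the SMILES for N atoms (remember two-letter symbols like Cl and Br are single atoms).
Nitrogen count: 2.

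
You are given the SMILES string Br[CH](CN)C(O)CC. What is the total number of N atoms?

Scan the SMILES for N atoms (remember two-letter symbols like Cl and Br are single atoms).
Nitrogen count: 1.

1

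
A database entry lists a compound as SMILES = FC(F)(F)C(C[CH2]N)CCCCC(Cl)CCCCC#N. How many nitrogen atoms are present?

Scan the SMILES for N atoms (remember two-letter symbols like Cl and Br are single atoms).
Nitrogen count: 2.

2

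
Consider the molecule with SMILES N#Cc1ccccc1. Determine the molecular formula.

Walk through each heavy atom and fill implicit hydrogens from standard valence (C 4, N 3, O 2, S 2, halogen 1); for lowercase aromatic atoms, an aromatic c carries 1 H when it has two neighbours and 0 H with three, and aromatic n carries 0 H:
  atom 1: N, bond orders sum to 3 (valence 3) → 0 H
  atom 2: C, bond orders sum to 4 (valence 4) → 0 H
  atom 3: aromatic c, 3 neighbours → 0 H
  atom 4: aromatic c, 2 neighbours → 1 H
  atom 5: aromatic c, 2 neighbours → 1 H
  atom 6: aromatic c, 2 neighbours → 1 H
  atom 7: aromatic c, 2 neighbours → 1 H
  atom 8: aromatic c, 2 neighbours → 1 H
Totals → C:7, H:5, N:1.

C7H5N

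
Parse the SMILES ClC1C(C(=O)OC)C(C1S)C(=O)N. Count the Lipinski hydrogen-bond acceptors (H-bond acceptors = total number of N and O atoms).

4

N atoms: 1; O atoms: 3.
Lipinski HBA = 1 + 3 = 4.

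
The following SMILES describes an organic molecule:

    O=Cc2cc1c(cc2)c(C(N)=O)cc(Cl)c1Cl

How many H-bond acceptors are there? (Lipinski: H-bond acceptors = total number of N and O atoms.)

3

N atoms: 1; O atoms: 2.
Lipinski HBA = 1 + 2 = 3.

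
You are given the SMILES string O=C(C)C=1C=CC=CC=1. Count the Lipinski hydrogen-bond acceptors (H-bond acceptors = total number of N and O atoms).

1

N atoms: 0; O atoms: 1.
Lipinski HBA = 0 + 1 = 1.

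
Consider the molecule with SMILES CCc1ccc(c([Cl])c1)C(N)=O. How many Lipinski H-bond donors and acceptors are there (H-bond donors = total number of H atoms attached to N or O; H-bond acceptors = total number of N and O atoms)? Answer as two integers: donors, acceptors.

2, 2

Donors: find every N or O and count the H atoms it carries.
  atom 11 (N): bond orders sum to 1 → 2 H
  atom 12 (O): bond orders sum to 2 → 0 H
Lipinski HBD = 2.
Acceptors: N atoms = 1, O atoms = 1 → HBA = 2.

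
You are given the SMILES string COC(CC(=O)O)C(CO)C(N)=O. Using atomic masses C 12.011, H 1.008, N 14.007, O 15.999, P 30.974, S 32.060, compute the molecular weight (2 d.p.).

191.18 g/mol

First, the molecular formula is C7H13NO5 (counting implicit H from valence).
  C: 7 × 12.011 = 84.077
  H: 13 × 1.008 = 13.104
  N: 1 × 14.007 = 14.007
  O: 5 × 15.999 = 79.995
Sum: 7×12.011 + 13×1.008 + 1×14.007 + 5×15.999 = 191.183 → 191.18 g/mol.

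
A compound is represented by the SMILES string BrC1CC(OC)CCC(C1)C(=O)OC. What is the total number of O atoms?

Scan the SMILES for O atoms (remember two-letter symbols like Cl and Br are single atoms).
Oxygen count: 3.

3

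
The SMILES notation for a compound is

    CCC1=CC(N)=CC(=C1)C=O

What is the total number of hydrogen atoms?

Walk through each heavy atom and fill implicit hydrogens from standard valence (C 4, N 3, O 2, S 2, halogen 1):
  atom 1: C, bond orders sum to 1 (valence 4) → 3 H
  atom 2: C, bond orders sum to 2 (valence 4) → 2 H
  atom 3: C, bond orders sum to 4 (valence 4) → 0 H
  atom 4: C, bond orders sum to 3 (valence 4) → 1 H
  atom 5: C, bond orders sum to 4 (valence 4) → 0 H
  atom 6: N, bond orders sum to 1 (valence 3) → 2 H
  atom 7: C, bond orders sum to 3 (valence 4) → 1 H
  atom 8: C, bond orders sum to 4 (valence 4) → 0 H
  atom 9: C, bond orders sum to 3 (valence 4) → 1 H
  atom 10: C, bond orders sum to 3 (valence 4) → 1 H
  atom 11: O, bond orders sum to 2 (valence 2) → 0 H
Total hydrogens: 11.

11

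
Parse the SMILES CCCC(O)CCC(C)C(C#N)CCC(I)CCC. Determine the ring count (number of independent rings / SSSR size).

0

In SMILES, each pair of matching ring-closure digits denotes one ring-closing bond; the number of such bonds equals the number of independent rings.
Ring-closure bonds here: 0.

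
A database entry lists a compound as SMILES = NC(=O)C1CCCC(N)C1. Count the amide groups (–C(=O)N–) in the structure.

1

The amide motif appears at heavy-atom position 2 in the SMILES.
Other groups present: 1 primary amine.
Amide count: 1.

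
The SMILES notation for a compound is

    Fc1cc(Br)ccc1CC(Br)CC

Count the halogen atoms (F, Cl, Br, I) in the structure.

Halogen atoms appear at heavy-atom positions 1, 5, 11 (2×Br, 1×F).
Halogen count: 3.

3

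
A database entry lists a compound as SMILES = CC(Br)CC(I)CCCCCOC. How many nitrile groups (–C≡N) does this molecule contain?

Scan the SMILES for the nitrile motif — none present.
Groups that are present: 1 ether.

0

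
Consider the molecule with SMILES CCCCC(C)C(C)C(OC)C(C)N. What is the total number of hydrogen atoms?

Walk through each heavy atom and fill implicit hydrogens from standard valence (C 4, N 3, O 2, S 2, halogen 1):
  atom 1: C, bond orders sum to 1 (valence 4) → 3 H
  atom 2: C, bond orders sum to 2 (valence 4) → 2 H
  atom 3: C, bond orders sum to 2 (valence 4) → 2 H
  atom 4: C, bond orders sum to 2 (valence 4) → 2 H
  atom 5: C, bond orders sum to 3 (valence 4) → 1 H
  atom 6: C, bond orders sum to 1 (valence 4) → 3 H
  atom 7: C, bond orders sum to 3 (valence 4) → 1 H
  atom 8: C, bond orders sum to 1 (valence 4) → 3 H
  atom 9: C, bond orders sum to 3 (valence 4) → 1 H
  atom 10: O, bond orders sum to 2 (valence 2) → 0 H
  atom 11: C, bond orders sum to 1 (valence 4) → 3 H
  atom 12: C, bond orders sum to 3 (valence 4) → 1 H
  atom 13: C, bond orders sum to 1 (valence 4) → 3 H
  atom 14: N, bond orders sum to 1 (valence 3) → 2 H
Total hydrogens: 27.

27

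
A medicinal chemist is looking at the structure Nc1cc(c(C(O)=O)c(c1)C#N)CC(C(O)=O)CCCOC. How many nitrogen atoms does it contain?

Scan the SMILES for N atoms (remember two-letter symbols like Cl and Br are single atoms).
Nitrogen count: 2.

2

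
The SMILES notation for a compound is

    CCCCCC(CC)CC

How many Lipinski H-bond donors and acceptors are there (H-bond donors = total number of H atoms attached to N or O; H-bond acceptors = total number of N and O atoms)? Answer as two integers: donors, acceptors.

0, 0

Donors: find every N or O and count the H atoms it carries.
  (no N or O atoms present)
Lipinski HBD = 0.
Acceptors: N atoms = 0, O atoms = 0 → HBA = 0.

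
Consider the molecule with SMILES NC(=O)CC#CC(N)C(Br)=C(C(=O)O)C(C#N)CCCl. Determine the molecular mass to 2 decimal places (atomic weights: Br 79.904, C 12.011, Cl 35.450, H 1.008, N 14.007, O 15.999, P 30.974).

First, the molecular formula is C12H13BrClN3O3 (counting implicit H from valence).
  Br: 1 × 79.904 = 79.904
  C: 12 × 12.011 = 144.132
  Cl: 1 × 35.450 = 35.450
  H: 13 × 1.008 = 13.104
  N: 3 × 14.007 = 42.021
  O: 3 × 15.999 = 47.997
Sum: 1×79.904 + 12×12.011 + 1×35.450 + 13×1.008 + 3×14.007 + 3×15.999 = 362.608 → 362.61 g/mol.

362.61 g/mol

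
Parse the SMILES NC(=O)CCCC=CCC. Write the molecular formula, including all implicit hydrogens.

Walk through each heavy atom and fill implicit hydrogens from standard valence (C 4, N 3, O 2, S 2, halogen 1):
  atom 1: N, bond orders sum to 1 (valence 3) → 2 H
  atom 2: C, bond orders sum to 4 (valence 4) → 0 H
  atom 3: O, bond orders sum to 2 (valence 2) → 0 H
  atom 4: C, bond orders sum to 2 (valence 4) → 2 H
  atom 5: C, bond orders sum to 2 (valence 4) → 2 H
  atom 6: C, bond orders sum to 2 (valence 4) → 2 H
  atom 7: C, bond orders sum to 3 (valence 4) → 1 H
  atom 8: C, bond orders sum to 3 (valence 4) → 1 H
  atom 9: C, bond orders sum to 2 (valence 4) → 2 H
  atom 10: C, bond orders sum to 1 (valence 4) → 3 H
Totals → C:8, H:15, N:1, O:1.
In Hill order: C8H15NO.

C8H15NO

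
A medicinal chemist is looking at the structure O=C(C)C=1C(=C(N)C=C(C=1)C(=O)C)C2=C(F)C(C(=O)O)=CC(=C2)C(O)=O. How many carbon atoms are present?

18

Count every carbon token in the SMILES (each C, including those in ring-closure positions and inside branches).
Carbon count: 18.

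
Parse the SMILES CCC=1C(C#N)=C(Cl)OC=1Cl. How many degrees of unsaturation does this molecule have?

5

Molecular formula: C7H5Cl2NO.
DoU = (2C + 2 + N − H − X) / 2, where X is the halogen count and O/S are ignored.
    = (2·7 + 2 + 1 − 5 − 2) / 2 = 10 / 2 = 5.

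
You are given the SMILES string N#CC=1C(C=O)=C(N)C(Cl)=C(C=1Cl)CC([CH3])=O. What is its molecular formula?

C11H8Cl2N2O2

Walk through each heavy atom and fill implicit hydrogens from standard valence (C 4, N 3, O 2, S 2, halogen 1):
  atom 1: N, bond orders sum to 3 (valence 3) → 0 H
  atom 2: C, bond orders sum to 4 (valence 4) → 0 H
  atom 3: C, bond orders sum to 4 (valence 4) → 0 H
  atom 4: C, bond orders sum to 4 (valence 4) → 0 H
  atom 5: C, bond orders sum to 3 (valence 4) → 1 H
  atom 6: O, bond orders sum to 2 (valence 2) → 0 H
  atom 7: C, bond orders sum to 4 (valence 4) → 0 H
  atom 8: N, bond orders sum to 1 (valence 3) → 2 H
  atom 9: C, bond orders sum to 4 (valence 4) → 0 H
  atom 10: Cl (halogen, monovalent) → 0 H
  atom 11: C, bond orders sum to 4 (valence 4) → 0 H
  atom 12: C, bond orders sum to 4 (valence 4) → 0 H
  atom 13: Cl (halogen, monovalent) → 0 H
  atom 14: C, bond orders sum to 2 (valence 4) → 2 H
  atom 15: C, bond orders sum to 4 (valence 4) → 0 H
  atom 16: C with explicit H count 3
  atom 17: O, bond orders sum to 2 (valence 2) → 0 H
Totals → C:11, H:8, Cl:2, N:2, O:2.
In Hill order: C11H8Cl2N2O2.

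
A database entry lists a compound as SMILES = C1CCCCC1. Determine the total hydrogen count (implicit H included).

12

Walk through each heavy atom and fill implicit hydrogens from standard valence (C 4, N 3, O 2, S 2, halogen 1):
  atom 1: C, bond orders sum to 2 (valence 4) → 2 H
  atom 2: C, bond orders sum to 2 (valence 4) → 2 H
  atom 3: C, bond orders sum to 2 (valence 4) → 2 H
  atom 4: C, bond orders sum to 2 (valence 4) → 2 H
  atom 5: C, bond orders sum to 2 (valence 4) → 2 H
  atom 6: C, bond orders sum to 2 (valence 4) → 2 H
Total hydrogens: 12.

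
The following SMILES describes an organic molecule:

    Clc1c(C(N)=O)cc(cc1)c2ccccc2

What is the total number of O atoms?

Scan the SMILES for O atoms (remember two-letter symbols like Cl and Br are single atoms).
Oxygen count: 1.

1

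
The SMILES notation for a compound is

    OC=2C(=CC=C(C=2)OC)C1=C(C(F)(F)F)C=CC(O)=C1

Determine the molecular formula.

C14H11F3O3

Walk through each heavy atom and fill implicit hydrogens from standard valence (C 4, N 3, O 2, S 2, halogen 1):
  atom 1: O, bond orders sum to 1 (valence 2) → 1 H
  atom 2: C, bond orders sum to 4 (valence 4) → 0 H
  atom 3: C, bond orders sum to 4 (valence 4) → 0 H
  atom 4: C, bond orders sum to 3 (valence 4) → 1 H
  atom 5: C, bond orders sum to 3 (valence 4) → 1 H
  atom 6: C, bond orders sum to 4 (valence 4) → 0 H
  atom 7: C, bond orders sum to 3 (valence 4) → 1 H
  atom 8: O, bond orders sum to 2 (valence 2) → 0 H
  atom 9: C, bond orders sum to 1 (valence 4) → 3 H
  atom 10: C, bond orders sum to 4 (valence 4) → 0 H
  atom 11: C, bond orders sum to 4 (valence 4) → 0 H
  atom 12: C, bond orders sum to 4 (valence 4) → 0 H
  atom 13: F (halogen, monovalent) → 0 H
  atom 14: F (halogen, monovalent) → 0 H
  atom 15: F (halogen, monovalent) → 0 H
  atom 16: C, bond orders sum to 3 (valence 4) → 1 H
  atom 17: C, bond orders sum to 3 (valence 4) → 1 H
  atom 18: C, bond orders sum to 4 (valence 4) → 0 H
  atom 19: O, bond orders sum to 1 (valence 2) → 1 H
  atom 20: C, bond orders sum to 3 (valence 4) → 1 H
Totals → C:14, H:11, F:3, O:3.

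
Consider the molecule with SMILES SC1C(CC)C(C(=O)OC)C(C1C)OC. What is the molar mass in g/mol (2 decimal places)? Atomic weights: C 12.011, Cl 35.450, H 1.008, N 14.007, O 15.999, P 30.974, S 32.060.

232.34 g/mol

First, the molecular formula is C11H20O3S (counting implicit H from valence).
  C: 11 × 12.011 = 132.121
  H: 20 × 1.008 = 20.160
  O: 3 × 15.999 = 47.997
  S: 1 × 32.060 = 32.060
Sum: 11×12.011 + 20×1.008 + 3×15.999 + 1×32.060 = 232.338 → 232.34 g/mol.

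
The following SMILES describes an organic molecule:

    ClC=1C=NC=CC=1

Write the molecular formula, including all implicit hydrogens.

Walk through each heavy atom and fill implicit hydrogens from standard valence (C 4, N 3, O 2, S 2, halogen 1):
  atom 1: Cl (halogen, monovalent) → 0 H
  atom 2: C, bond orders sum to 4 (valence 4) → 0 H
  atom 3: C, bond orders sum to 3 (valence 4) → 1 H
  atom 4: N, bond orders sum to 3 (valence 3) → 0 H
  atom 5: C, bond orders sum to 3 (valence 4) → 1 H
  atom 6: C, bond orders sum to 3 (valence 4) → 1 H
  atom 7: C, bond orders sum to 3 (valence 4) → 1 H
Totals → C:5, H:4, Cl:1, N:1.

C5H4ClN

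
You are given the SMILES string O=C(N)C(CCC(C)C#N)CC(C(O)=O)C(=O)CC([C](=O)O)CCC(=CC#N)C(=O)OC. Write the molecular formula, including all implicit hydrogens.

C21H27N3O8

Walk through each heavy atom and fill implicit hydrogens from standard valence (C 4, N 3, O 2, S 2, halogen 1):
  atom 1: O, bond orders sum to 2 (valence 2) → 0 H
  atom 2: C, bond orders sum to 4 (valence 4) → 0 H
  atom 3: N, bond orders sum to 1 (valence 3) → 2 H
  atom 4: C, bond orders sum to 3 (valence 4) → 1 H
  atom 5: C, bond orders sum to 2 (valence 4) → 2 H
  atom 6: C, bond orders sum to 2 (valence 4) → 2 H
  atom 7: C, bond orders sum to 3 (valence 4) → 1 H
  atom 8: C, bond orders sum to 1 (valence 4) → 3 H
  atom 9: C, bond orders sum to 4 (valence 4) → 0 H
  atom 10: N, bond orders sum to 3 (valence 3) → 0 H
  atom 11: C, bond orders sum to 2 (valence 4) → 2 H
  atom 12: C, bond orders sum to 3 (valence 4) → 1 H
  atom 13: C, bond orders sum to 4 (valence 4) → 0 H
  atom 14: O, bond orders sum to 1 (valence 2) → 1 H
  atom 15: O, bond orders sum to 2 (valence 2) → 0 H
  atom 16: C, bond orders sum to 4 (valence 4) → 0 H
  atom 17: O, bond orders sum to 2 (valence 2) → 0 H
  atom 18: C, bond orders sum to 2 (valence 4) → 2 H
  atom 19: C, bond orders sum to 3 (valence 4) → 1 H
  atom 20: C with explicit H count 0
  atom 21: O, bond orders sum to 2 (valence 2) → 0 H
  atom 22: O, bond orders sum to 1 (valence 2) → 1 H
  atom 23: C, bond orders sum to 2 (valence 4) → 2 H
  atom 24: C, bond orders sum to 2 (valence 4) → 2 H
  atom 25: C, bond orders sum to 4 (valence 4) → 0 H
  atom 26: C, bond orders sum to 3 (valence 4) → 1 H
  atom 27: C, bond orders sum to 4 (valence 4) → 0 H
  atom 28: N, bond orders sum to 3 (valence 3) → 0 H
  atom 29: C, bond orders sum to 4 (valence 4) → 0 H
  atom 30: O, bond orders sum to 2 (valence 2) → 0 H
  atom 31: O, bond orders sum to 2 (valence 2) → 0 H
  atom 32: C, bond orders sum to 1 (valence 4) → 3 H
Totals → C:21, H:27, N:3, O:8.
In Hill order: C21H27N3O8.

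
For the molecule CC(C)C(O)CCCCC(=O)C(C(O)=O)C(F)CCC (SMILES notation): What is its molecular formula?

Walk through each heavy atom and fill implicit hydrogens from standard valence (C 4, N 3, O 2, S 2, halogen 1):
  atom 1: C, bond orders sum to 1 (valence 4) → 3 H
  atom 2: C, bond orders sum to 3 (valence 4) → 1 H
  atom 3: C, bond orders sum to 1 (valence 4) → 3 H
  atom 4: C, bond orders sum to 3 (valence 4) → 1 H
  atom 5: O, bond orders sum to 1 (valence 2) → 1 H
  atom 6: C, bond orders sum to 2 (valence 4) → 2 H
  atom 7: C, bond orders sum to 2 (valence 4) → 2 H
  atom 8: C, bond orders sum to 2 (valence 4) → 2 H
  atom 9: C, bond orders sum to 2 (valence 4) → 2 H
  atom 10: C, bond orders sum to 4 (valence 4) → 0 H
  atom 11: O, bond orders sum to 2 (valence 2) → 0 H
  atom 12: C, bond orders sum to 3 (valence 4) → 1 H
  atom 13: C, bond orders sum to 4 (valence 4) → 0 H
  atom 14: O, bond orders sum to 1 (valence 2) → 1 H
  atom 15: O, bond orders sum to 2 (valence 2) → 0 H
  atom 16: C, bond orders sum to 3 (valence 4) → 1 H
  atom 17: F (halogen, monovalent) → 0 H
  atom 18: C, bond orders sum to 2 (valence 4) → 2 H
  atom 19: C, bond orders sum to 2 (valence 4) → 2 H
  atom 20: C, bond orders sum to 1 (valence 4) → 3 H
Totals → C:15, H:27, F:1, O:4.
In Hill order: C15H27FO4.

C15H27FO4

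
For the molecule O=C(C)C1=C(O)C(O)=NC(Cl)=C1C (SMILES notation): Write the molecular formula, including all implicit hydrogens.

C8H8ClNO3

Walk through each heavy atom and fill implicit hydrogens from standard valence (C 4, N 3, O 2, S 2, halogen 1):
  atom 1: O, bond orders sum to 2 (valence 2) → 0 H
  atom 2: C, bond orders sum to 4 (valence 4) → 0 H
  atom 3: C, bond orders sum to 1 (valence 4) → 3 H
  atom 4: C, bond orders sum to 4 (valence 4) → 0 H
  atom 5: C, bond orders sum to 4 (valence 4) → 0 H
  atom 6: O, bond orders sum to 1 (valence 2) → 1 H
  atom 7: C, bond orders sum to 4 (valence 4) → 0 H
  atom 8: O, bond orders sum to 1 (valence 2) → 1 H
  atom 9: N, bond orders sum to 3 (valence 3) → 0 H
  atom 10: C, bond orders sum to 4 (valence 4) → 0 H
  atom 11: Cl (halogen, monovalent) → 0 H
  atom 12: C, bond orders sum to 4 (valence 4) → 0 H
  atom 13: C, bond orders sum to 1 (valence 4) → 3 H
Totals → C:8, H:8, Cl:1, N:1, O:3.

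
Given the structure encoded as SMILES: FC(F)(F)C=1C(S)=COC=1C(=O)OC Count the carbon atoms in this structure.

7

Count every carbon token in the SMILES (each C, including those in ring-closure positions and inside branches).
Carbon count: 7.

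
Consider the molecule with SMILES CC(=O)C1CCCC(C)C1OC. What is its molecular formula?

Walk through each heavy atom and fill implicit hydrogens from standard valence (C 4, N 3, O 2, S 2, halogen 1):
  atom 1: C, bond orders sum to 1 (valence 4) → 3 H
  atom 2: C, bond orders sum to 4 (valence 4) → 0 H
  atom 3: O, bond orders sum to 2 (valence 2) → 0 H
  atom 4: C, bond orders sum to 3 (valence 4) → 1 H
  atom 5: C, bond orders sum to 2 (valence 4) → 2 H
  atom 6: C, bond orders sum to 2 (valence 4) → 2 H
  atom 7: C, bond orders sum to 2 (valence 4) → 2 H
  atom 8: C, bond orders sum to 3 (valence 4) → 1 H
  atom 9: C, bond orders sum to 1 (valence 4) → 3 H
  atom 10: C, bond orders sum to 3 (valence 4) → 1 H
  atom 11: O, bond orders sum to 2 (valence 2) → 0 H
  atom 12: C, bond orders sum to 1 (valence 4) → 3 H
Totals → C:10, H:18, O:2.

C10H18O2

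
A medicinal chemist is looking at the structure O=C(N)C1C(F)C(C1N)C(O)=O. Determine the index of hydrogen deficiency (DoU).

Molecular formula: C6H9FN2O3.
DoU = (2C + 2 + N − H − X) / 2, where X is the halogen count and O/S are ignored.
    = (2·6 + 2 + 2 − 9 − 1) / 2 = 6 / 2 = 3.

3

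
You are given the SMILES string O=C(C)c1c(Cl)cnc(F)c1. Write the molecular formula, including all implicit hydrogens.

Walk through each heavy atom and fill implicit hydrogens from standard valence (C 4, N 3, O 2, S 2, halogen 1); for lowercase aromatic atoms, an aromatic c carries 1 H when it has two neighbours and 0 H with three, and aromatic n carries 0 H:
  atom 1: O, bond orders sum to 2 (valence 2) → 0 H
  atom 2: C, bond orders sum to 4 (valence 4) → 0 H
  atom 3: C, bond orders sum to 1 (valence 4) → 3 H
  atom 4: aromatic c, 3 neighbours → 0 H
  atom 5: aromatic c, 3 neighbours → 0 H
  atom 6: Cl (halogen, monovalent) → 0 H
  atom 7: aromatic c, 2 neighbours → 1 H
  atom 8: aromatic n, 2 neighbours → 0 H
  atom 9: aromatic c, 3 neighbours → 0 H
  atom 10: F (halogen, monovalent) → 0 H
  atom 11: aromatic c, 2 neighbours → 1 H
Totals → C:7, H:5, Cl:1, F:1, N:1, O:1.
In Hill order: C7H5ClFNO.

C7H5ClFNO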